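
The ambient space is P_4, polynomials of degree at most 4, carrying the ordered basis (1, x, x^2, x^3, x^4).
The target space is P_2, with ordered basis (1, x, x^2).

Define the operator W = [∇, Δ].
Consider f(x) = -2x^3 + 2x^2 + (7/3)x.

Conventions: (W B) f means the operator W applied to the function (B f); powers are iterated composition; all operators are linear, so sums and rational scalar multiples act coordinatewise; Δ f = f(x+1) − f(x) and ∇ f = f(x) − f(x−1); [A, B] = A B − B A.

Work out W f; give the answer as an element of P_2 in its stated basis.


the result is g(x) = 0

Δ f = -6x^2 - 2x + 7/3
∇ Δ f = -12x + 4
∇ f = -6x^2 + 10x - 5/3
Δ ∇ f = -12x + 4
[∇, Δ] f = 0


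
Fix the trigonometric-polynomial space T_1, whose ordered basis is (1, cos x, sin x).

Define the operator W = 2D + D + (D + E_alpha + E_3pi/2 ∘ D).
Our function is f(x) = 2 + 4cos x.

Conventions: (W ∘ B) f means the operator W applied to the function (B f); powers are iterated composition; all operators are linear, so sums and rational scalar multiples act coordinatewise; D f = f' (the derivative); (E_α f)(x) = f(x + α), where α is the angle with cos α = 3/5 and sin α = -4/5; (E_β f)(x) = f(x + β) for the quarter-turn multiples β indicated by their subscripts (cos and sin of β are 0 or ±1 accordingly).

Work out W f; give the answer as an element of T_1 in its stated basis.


D f = -4sin x
(2D) f = -8sin x
D f = -4sin x
D f = -4sin x
E_alpha f = 2 + (12/5)cos x + (16/5)sin x
D f = -4sin x
E_3pi/2 D f = 4cos x
(D + E_alpha + E_3pi/2 ∘ D) f = 2 + (32/5)cos x - (4/5)sin x
(2D + D + (D + E_alpha + E_3pi/2 ∘ D)) f = 2 + (32/5)cos x - (64/5)sin x

the result is g(x) = 2 + (32/5)cos x - (64/5)sin x


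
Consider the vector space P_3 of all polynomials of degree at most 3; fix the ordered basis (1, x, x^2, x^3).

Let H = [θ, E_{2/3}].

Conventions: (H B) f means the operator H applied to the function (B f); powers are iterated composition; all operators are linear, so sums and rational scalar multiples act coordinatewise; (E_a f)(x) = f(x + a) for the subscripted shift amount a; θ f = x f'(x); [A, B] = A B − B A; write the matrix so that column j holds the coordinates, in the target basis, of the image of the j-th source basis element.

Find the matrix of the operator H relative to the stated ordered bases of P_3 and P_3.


the matrix is [[0, -2/3, -8/9, -8/9]; [0, 0, -4/3, -8/3]; [0, 0, 0, -2]; [0, 0, 0, 0]] (rows listed top to bottom)

image of 1: 0
image of x: -2/3
image of x^2: -(4/3)x - 8/9
image of x^3: -2x^2 - (8/3)x - 8/9
each image's coordinates form column j of the matrix


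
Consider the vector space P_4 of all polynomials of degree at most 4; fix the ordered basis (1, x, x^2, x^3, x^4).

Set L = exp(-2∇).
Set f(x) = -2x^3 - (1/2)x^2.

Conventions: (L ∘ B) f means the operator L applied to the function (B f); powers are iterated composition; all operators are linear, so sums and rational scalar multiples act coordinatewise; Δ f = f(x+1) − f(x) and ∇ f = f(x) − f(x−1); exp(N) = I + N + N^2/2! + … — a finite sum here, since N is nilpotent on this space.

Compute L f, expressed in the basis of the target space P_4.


order-1 term: 12x^2 - 10x + 3
order-2 term: -24x + 22
order-3 term: 16
the series for exp(-2∇) f terminates at order 3
exp(-2∇) f = -2x^3 + (23/2)x^2 - 34x + 41

the image equals g(x) = -2x^3 + (23/2)x^2 - 34x + 41


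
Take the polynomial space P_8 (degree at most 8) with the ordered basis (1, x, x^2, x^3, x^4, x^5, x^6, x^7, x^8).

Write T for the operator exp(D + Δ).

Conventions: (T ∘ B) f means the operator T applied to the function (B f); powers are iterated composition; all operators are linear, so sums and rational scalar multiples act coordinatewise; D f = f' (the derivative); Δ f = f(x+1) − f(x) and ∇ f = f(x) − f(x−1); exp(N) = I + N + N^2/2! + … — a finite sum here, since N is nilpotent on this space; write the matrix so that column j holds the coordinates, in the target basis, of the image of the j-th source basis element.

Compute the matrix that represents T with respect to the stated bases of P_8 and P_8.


the matrix is [[1, 2, 5, 15, 52, 203, 877, 4140, 21147]; [0, 1, 4, 15, 60, 260, 1218, 6139, 33120]; [0, 0, 1, 6, 30, 150, 780, 4263, 24556]; [0, 0, 0, 1, 8, 50, 300, 1820, 11368]; [0, 0, 0, 0, 1, 10, 75, 525, 3640]; [0, 0, 0, 0, 0, 1, 12, 105, 840]; [0, 0, 0, 0, 0, 0, 1, 14, 140]; [0, 0, 0, 0, 0, 0, 0, 1, 16]; [0, 0, 0, 0, 0, 0, 0, 0, 1]] (rows listed top to bottom)

image of 1: 1
image of x: x + 2
image of x^2: x^2 + 4x + 5
image of x^3: x^3 + 6x^2 + 15x + 15
image of x^4: x^4 + 8x^3 + 30x^2 + 60x + 52
image of x^5: x^5 + 10x^4 + 50x^3 + 150x^2 + 260x + 203
image of x^6: x^6 + 12x^5 + 75x^4 + 300x^3 + 780x^2 + 1218x + 877
image of x^7: x^7 + 14x^6 + 105x^5 + 525x^4 + 1820x^3 + 4263x^2 + 6139x + 4140
image of x^8: x^8 + 16x^7 + 140x^6 + 840x^5 + 3640x^4 + 11368x^3 + 24556x^2 + 33120x + 21147
each image's coordinates form column j of the matrix


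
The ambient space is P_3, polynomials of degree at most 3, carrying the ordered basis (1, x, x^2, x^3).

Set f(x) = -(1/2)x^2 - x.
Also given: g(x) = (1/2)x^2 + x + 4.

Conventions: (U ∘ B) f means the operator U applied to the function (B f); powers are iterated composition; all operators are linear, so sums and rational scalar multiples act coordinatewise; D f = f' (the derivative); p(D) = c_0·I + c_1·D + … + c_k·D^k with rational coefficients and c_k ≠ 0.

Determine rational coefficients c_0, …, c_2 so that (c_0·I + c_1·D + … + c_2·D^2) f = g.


p(D) = -I − 4·D^2, i.e. c_0 = -1, c_1 = 0, c_2 = -4

D^0 f = -(1/2)x^2 - x
D^1 f = -x - 1
D^2 f = -1
matching coefficients of g against c_0 f + c_1 Df + … from the top degree down determines the c_i
solution: c_0 = -1, c_1 = 0, c_2 = -4


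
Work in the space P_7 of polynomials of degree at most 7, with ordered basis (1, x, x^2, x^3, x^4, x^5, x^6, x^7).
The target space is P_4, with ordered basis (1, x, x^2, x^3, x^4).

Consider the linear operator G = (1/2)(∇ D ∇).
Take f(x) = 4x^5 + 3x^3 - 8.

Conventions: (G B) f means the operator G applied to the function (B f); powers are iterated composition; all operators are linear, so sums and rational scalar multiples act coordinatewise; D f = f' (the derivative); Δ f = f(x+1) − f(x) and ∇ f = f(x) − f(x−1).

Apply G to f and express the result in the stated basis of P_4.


∇ f = 20x^4 - 40x^3 + 49x^2 - 29x + 7
D ∇ f = 80x^3 - 120x^2 + 98x - 29
∇ D ∇ f = 240x^2 - 480x + 298
((1/2)(∇ D ∇)) f = 120x^2 - 240x + 149

g(x) = 120x^2 - 240x + 149


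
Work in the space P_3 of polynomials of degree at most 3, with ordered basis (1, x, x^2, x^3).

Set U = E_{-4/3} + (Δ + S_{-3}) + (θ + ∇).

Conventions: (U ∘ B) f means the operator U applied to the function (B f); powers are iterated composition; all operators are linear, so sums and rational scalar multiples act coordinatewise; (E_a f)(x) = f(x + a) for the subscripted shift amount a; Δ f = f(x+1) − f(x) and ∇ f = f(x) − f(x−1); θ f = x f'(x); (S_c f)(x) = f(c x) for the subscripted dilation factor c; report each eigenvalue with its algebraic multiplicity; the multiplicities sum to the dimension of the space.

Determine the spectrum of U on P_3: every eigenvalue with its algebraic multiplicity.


image of 1: 2
image of x: -x + 2/3
image of x^2: 12x^2 + (4/3)x + 16/9
image of x^3: -23x^3 + 2x^2 + (16/3)x - 10/27
the matrix is upper triangular; its diagonal is (2, -1, 12, -23)
for a triangular matrix the eigenvalues are the diagonal entries, with algebraic multiplicity their repetition count

λ = -23 (multiplicity 1), λ = -1 (multiplicity 1), λ = 2 (multiplicity 1), λ = 12 (multiplicity 1)


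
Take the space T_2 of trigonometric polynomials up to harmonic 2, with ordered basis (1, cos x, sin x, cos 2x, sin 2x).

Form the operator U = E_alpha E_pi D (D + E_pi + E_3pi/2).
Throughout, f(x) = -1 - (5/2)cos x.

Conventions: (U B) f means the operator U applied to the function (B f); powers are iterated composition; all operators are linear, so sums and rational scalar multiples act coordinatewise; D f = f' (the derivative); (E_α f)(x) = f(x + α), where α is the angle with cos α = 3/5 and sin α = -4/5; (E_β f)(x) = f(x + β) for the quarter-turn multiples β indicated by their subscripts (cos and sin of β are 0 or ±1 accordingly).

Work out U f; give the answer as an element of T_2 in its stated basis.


the result is g(x) = -2cos x + (3/2)sin x

D f = (5/2)sin x
E_pi f = -1 + (5/2)cos x
E_3pi/2 f = -1 - (5/2)sin x
(D + E_pi + E_3pi/2) f = -2 + (5/2)cos x
D (D + E_pi + E_3pi/2) f = -(5/2)sin x
E_pi D (D + E_pi + E_3pi/2) f = (5/2)sin x
E_alpha E_pi D (D + E_pi + E_3pi/2) f = -2cos x + (3/2)sin x


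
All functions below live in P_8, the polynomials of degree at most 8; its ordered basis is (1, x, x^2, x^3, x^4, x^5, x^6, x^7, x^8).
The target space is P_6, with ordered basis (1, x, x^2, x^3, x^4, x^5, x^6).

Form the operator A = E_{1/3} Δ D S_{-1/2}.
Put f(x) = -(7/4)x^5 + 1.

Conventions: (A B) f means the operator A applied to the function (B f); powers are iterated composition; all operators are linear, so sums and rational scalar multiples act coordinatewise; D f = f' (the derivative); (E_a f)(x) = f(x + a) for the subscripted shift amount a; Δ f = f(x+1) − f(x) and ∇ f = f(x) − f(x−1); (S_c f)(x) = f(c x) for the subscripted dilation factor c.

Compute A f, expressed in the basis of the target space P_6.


S_{-1/2} f = (7/128)x^5 + 1
D S_{-1/2} f = (35/128)x^4
Δ D S_{-1/2} f = (35/32)x^3 + (105/64)x^2 + (35/32)x + 35/128
E_{1/3} Δ D S_{-1/2} f = (35/32)x^3 + (175/64)x^2 + (245/96)x + 2975/3456

the image equals g(x) = (35/32)x^3 + (175/64)x^2 + (245/96)x + 2975/3456


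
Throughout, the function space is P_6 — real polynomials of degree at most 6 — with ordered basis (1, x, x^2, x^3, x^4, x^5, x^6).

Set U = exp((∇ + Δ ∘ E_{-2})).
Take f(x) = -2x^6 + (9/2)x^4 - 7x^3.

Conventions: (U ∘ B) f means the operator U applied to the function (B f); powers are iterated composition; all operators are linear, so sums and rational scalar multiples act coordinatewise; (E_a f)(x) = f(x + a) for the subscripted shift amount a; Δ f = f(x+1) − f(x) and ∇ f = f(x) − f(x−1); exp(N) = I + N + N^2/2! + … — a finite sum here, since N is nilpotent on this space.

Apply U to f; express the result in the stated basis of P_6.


the result is g(x) = -2x^6 - 24x^5 + (9/2)x^4 + 349x^3 - 522x^2 - 912x + 1280

order-1 term: -24x^5 + 120x^4 - 284x^3 + 330x^2 - 156x
order-2 term: -120x^4 + 960x^3 - 3252x^2 + 5244x - 3296
order-3 term: -320x^3 + 2880x^2 - 9456x + 11032
order-4 term: -480x^2 + 3840x - 8248
order-5 term: -384x + 1920
order-6 term: -128
the series for exp((∇ + Δ ∘ E_{-2})) f terminates at order 6
exp((∇ + Δ ∘ E_{-2})) f = -2x^6 - 24x^5 + (9/2)x^4 + 349x^3 - 522x^2 - 912x + 1280


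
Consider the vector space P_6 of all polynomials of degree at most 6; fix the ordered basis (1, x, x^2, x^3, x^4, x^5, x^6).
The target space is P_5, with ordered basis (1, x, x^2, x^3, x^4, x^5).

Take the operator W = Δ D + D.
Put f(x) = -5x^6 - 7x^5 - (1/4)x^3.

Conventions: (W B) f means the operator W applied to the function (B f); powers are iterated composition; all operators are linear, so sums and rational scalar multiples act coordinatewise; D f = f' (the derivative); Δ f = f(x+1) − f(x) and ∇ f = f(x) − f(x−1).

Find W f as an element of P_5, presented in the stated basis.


the result is g(x) = -30x^5 - 185x^4 - 440x^3 - (2043/4)x^2 - (583/2)x - 263/4

D f = -30x^5 - 35x^4 - (3/4)x^2
Δ D f = -150x^4 - 440x^3 - 510x^2 - (583/2)x - 263/4
D f = -30x^5 - 35x^4 - (3/4)x^2
(Δ D + D) f = -30x^5 - 185x^4 - 440x^3 - (2043/4)x^2 - (583/2)x - 263/4


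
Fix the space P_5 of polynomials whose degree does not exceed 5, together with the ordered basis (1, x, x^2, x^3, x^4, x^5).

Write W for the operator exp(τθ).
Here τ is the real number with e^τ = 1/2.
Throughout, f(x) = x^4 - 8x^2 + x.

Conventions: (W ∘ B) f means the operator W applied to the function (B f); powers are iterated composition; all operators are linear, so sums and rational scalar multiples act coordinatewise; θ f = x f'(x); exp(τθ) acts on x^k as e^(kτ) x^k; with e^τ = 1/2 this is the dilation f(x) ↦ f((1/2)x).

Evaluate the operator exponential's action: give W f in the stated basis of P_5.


the image equals g(x) = (1/16)x^4 - 2x^2 + (1/2)x

exp(τθ) x^k = e^(kτ) x^k; with e^τ = 1/2 this sends x^k to (1/2)^k x^k
x ↦ 1/2 x
x^2 ↦ 1/4 x^2
x^4 ↦ 1/16 x^4
applying this coordinatewise to f: exp(τθ) f = (1/16)x^4 - 2x^2 + (1/2)x


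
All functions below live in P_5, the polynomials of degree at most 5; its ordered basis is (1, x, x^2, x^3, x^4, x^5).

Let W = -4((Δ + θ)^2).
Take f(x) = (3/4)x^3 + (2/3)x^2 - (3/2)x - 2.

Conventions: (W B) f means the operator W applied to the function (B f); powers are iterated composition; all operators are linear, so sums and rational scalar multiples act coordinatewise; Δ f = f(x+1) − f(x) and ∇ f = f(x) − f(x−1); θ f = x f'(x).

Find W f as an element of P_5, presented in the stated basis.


g(x) = -27x^3 - (167/3)x^2 - 64x - 95/3

Δ f = (9/4)x^2 + (43/12)x - 1/12
θ f = (9/4)x^3 + (4/3)x^2 - (3/2)x
(Δ + θ) f = (9/4)x^3 + (43/12)x^2 + (25/12)x - 1/12
Δ (Δ + θ) f = (27/4)x^2 + (167/12)x + 95/12
θ (Δ + θ) f = (27/4)x^3 + (43/6)x^2 + (25/12)x
(Δ + θ) (Δ + θ) f = (27/4)x^3 + (167/12)x^2 + 16x + 95/12
(-4((Δ + θ)^2)) f = -27x^3 - (167/3)x^2 - 64x - 95/3


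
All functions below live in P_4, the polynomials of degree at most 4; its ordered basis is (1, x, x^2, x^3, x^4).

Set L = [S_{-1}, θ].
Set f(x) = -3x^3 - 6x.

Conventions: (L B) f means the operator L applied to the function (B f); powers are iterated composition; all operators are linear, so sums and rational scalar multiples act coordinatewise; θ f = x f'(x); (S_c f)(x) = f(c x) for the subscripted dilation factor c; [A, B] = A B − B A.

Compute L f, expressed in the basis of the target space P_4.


θ f = -9x^3 - 6x
S_{-1} θ f = 9x^3 + 6x
S_{-1} f = 3x^3 + 6x
θ S_{-1} f = 9x^3 + 6x
[S_{-1}, θ] f = 0

g(x) = 0


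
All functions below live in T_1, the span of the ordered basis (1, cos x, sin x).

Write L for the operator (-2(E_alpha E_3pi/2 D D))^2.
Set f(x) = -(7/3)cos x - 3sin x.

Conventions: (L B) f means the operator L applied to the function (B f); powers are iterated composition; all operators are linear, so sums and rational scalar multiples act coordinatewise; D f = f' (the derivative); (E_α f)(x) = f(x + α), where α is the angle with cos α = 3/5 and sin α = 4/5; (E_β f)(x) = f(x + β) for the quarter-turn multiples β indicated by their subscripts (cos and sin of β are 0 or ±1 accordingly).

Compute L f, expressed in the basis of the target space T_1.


D f = -3cos x + (7/3)sin x
D D f = (7/3)cos x + 3sin x
E_3pi/2 D D f = -3cos x + (7/3)sin x
E_alpha E_3pi/2 D D f = (1/15)cos x + (19/5)sin x
(-2(E_alpha E_3pi/2 D D)) f = -(2/15)cos x - (38/5)sin x
D (-2(E_alpha E_3pi/2 D D)) f = -(38/5)cos x + (2/15)sin x
D D (-2(E_alpha E_3pi/2 D D)) f = (2/15)cos x + (38/5)sin x
E_3pi/2 D D (-2(E_alpha E_3pi/2 D D)) f = -(38/5)cos x + (2/15)sin x
E_alpha E_3pi/2 D D (-2(E_alpha E_3pi/2 D D)) f = -(334/75)cos x + (154/25)sin x
(-2(E_alpha E_3pi/2 D D)) (-2(E_alpha E_3pi/2 D D)) f = (668/75)cos x - (308/25)sin x

g(x) = (668/75)cos x - (308/25)sin x


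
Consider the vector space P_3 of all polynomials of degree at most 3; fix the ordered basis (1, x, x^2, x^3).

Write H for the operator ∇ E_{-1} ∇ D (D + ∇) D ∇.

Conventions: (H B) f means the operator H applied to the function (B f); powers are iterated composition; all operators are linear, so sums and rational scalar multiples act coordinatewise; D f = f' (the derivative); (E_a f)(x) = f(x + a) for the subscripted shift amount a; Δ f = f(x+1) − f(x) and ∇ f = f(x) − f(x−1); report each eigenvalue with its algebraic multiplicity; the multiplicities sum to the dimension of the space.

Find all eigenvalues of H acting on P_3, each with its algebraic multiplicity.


λ = 0 (multiplicity 4)

image of 1: 0
image of x: 0
image of x^2: 0
image of x^3: 0
the matrix is upper triangular; its diagonal is (0, 0, 0, 0)
for a triangular matrix the eigenvalues are the diagonal entries, with algebraic multiplicity their repetition count


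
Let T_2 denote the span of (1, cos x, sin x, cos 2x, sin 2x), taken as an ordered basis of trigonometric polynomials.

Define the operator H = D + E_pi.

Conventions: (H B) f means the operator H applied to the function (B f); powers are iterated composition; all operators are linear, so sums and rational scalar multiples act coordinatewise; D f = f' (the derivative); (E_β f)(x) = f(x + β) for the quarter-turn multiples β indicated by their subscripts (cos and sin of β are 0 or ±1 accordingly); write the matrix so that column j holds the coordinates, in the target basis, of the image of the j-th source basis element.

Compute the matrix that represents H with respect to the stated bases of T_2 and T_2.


the matrix is [[1, 0, 0, 0, 0]; [0, -1, 1, 0, 0]; [0, -1, -1, 0, 0]; [0, 0, 0, 1, 2]; [0, 0, 0, -2, 1]] (rows listed top to bottom)

image of 1: 1
image of cos x: -cos x - sin x
image of sin x: cos x - sin x
image of cos 2x: cos 2x - 2sin 2x
image of sin 2x: 2cos 2x + sin 2x
each image's coordinates form column j of the matrix


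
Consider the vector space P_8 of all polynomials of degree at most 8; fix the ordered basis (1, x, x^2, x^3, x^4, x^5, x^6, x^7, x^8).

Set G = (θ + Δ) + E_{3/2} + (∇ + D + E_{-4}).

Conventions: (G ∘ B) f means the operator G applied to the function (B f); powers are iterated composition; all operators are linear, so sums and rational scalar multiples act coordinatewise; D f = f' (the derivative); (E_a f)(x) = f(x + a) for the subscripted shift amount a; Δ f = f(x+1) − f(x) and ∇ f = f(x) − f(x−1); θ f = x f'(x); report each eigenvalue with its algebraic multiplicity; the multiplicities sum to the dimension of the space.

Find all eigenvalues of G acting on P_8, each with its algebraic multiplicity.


λ = 2 (multiplicity 1), λ = 3 (multiplicity 1), λ = 4 (multiplicity 1), λ = 5 (multiplicity 1), λ = 6 (multiplicity 1), λ = 7 (multiplicity 1), λ = 8 (multiplicity 1), λ = 9 (multiplicity 1), λ = 10 (multiplicity 1)

image of 1: 2
image of x: 3x + 1/2
image of x^2: 4x^2 + x + 73/4
image of x^3: 5x^3 + (3/2)x^2 + (219/4)x - 469/8
image of x^4: 6x^4 + 2x^3 + (219/2)x^2 - (469/2)x + 4177/16
image of x^5: 7x^5 + (5/2)x^4 + (365/2)x^3 - (2345/4)x^2 + (20885/16)x - 32461/32
image of x^6: 8x^6 + 3x^5 + (1095/4)x^4 - (2345/2)x^3 + (62655/16)x^2 - (97383/16)x + 262873/64
image of x^7: 9x^7 + (7/2)x^6 + (1533/4)x^5 - (16415/8)x^4 + (146195/16)x^3 - (681681/32)x^2 + (1840111/64)x - 2094709/128
image of x^8: 10x^8 + 4x^7 + 511x^6 - 3283x^5 + (146195/8)x^4 - (227227/4)x^3 + (1840111/16)x^2 - (2094709/16)x + 16783777/256
the matrix is upper triangular; its diagonal is (2, 3, 4, 5, 6, 7, 8, 9, 10)
for a triangular matrix the eigenvalues are the diagonal entries, with algebraic multiplicity their repetition count


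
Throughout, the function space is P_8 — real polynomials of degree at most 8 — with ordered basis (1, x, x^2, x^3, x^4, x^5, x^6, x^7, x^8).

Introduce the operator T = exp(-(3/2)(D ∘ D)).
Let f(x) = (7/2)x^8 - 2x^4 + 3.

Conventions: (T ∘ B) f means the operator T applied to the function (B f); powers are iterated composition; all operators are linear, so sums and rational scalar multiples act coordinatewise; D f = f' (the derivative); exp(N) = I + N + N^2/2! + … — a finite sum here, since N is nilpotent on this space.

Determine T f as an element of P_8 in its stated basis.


order-1 term: -294x^6 + 36x^2
order-2 term: 6615x^4 - 54
order-3 term: -39690x^2
order-4 term: 59535/2
the series for exp(-(3/2)(D ∘ D)) f terminates at order 4
exp(-(3/2)(D ∘ D)) f = (7/2)x^8 - 294x^6 + 6613x^4 - 39654x^2 + 59433/2

the image equals g(x) = (7/2)x^8 - 294x^6 + 6613x^4 - 39654x^2 + 59433/2


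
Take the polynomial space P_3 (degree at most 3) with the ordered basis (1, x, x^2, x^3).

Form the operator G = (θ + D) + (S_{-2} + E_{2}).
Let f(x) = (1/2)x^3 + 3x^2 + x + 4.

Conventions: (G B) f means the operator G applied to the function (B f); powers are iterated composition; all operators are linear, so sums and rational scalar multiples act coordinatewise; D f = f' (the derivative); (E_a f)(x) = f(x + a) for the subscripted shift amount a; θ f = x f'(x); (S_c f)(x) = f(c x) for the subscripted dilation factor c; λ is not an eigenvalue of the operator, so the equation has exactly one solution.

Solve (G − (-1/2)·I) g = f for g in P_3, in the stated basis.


write g with unknown coordinates in the stated basis and equate coefficients in (G − (-1/2)·I) g = f
solving from the highest basis element down gives g = -(1/7)x^3 + (4/7)x^2 - (10/7)x + 20/7
check: G g = (4/7)x^3 + (19/7)x^2 + (12/7)x + 18/7
so G g − (-1/2)·g = (1/2)x^3 + 3x^2 + x + 4 = f ✓

the image equals g(x) = -(1/7)x^3 + (4/7)x^2 - (10/7)x + 20/7


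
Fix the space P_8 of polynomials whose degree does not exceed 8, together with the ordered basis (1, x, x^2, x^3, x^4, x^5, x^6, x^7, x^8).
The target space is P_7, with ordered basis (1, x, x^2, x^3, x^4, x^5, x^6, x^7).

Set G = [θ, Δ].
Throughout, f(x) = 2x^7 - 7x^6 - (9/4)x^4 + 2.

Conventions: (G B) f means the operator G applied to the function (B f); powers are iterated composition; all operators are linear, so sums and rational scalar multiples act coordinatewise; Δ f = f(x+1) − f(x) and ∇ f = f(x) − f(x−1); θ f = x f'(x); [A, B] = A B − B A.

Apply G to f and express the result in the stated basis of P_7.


g(x) = -14x^6 - 42x^5 + 149x^3 + 237x^2 + 153x + 37

Δ f = 14x^6 - 35x^4 - 79x^3 - (153/2)x^2 - 37x - 29/4
θ Δ f = 84x^6 - 140x^4 - 237x^3 - 153x^2 - 37x
θ f = 14x^7 - 42x^6 - 9x^4
Δ θ f = 98x^6 + 42x^5 - 140x^4 - 386x^3 - 390x^2 - 190x - 37
[θ, Δ] f = -14x^6 - 42x^5 + 149x^3 + 237x^2 + 153x + 37


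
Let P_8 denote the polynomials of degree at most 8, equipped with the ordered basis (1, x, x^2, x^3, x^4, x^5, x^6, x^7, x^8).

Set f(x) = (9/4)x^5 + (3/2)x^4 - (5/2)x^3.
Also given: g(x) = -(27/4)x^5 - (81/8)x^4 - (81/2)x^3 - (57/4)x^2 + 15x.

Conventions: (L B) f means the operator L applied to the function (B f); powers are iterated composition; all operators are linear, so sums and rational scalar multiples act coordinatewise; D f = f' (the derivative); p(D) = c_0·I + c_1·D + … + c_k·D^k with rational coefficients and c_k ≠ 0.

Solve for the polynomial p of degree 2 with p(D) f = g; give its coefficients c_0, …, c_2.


p(D) = -3·I − (1/2)·D − D^2, i.e. c_0 = -3, c_1 = -1/2, c_2 = -1

D^0 f = (9/4)x^5 + (3/2)x^4 - (5/2)x^3
D^1 f = (45/4)x^4 + 6x^3 - (15/2)x^2
D^2 f = 45x^3 + 18x^2 - 15x
matching coefficients of g against c_0 f + c_1 Df + … from the top degree down determines the c_i
solution: c_0 = -3, c_1 = -1/2, c_2 = -1


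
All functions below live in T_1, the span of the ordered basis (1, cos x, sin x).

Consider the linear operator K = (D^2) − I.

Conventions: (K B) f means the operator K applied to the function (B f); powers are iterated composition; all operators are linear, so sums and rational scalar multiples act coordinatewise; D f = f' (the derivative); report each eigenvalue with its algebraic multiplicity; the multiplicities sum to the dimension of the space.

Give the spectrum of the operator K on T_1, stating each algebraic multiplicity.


image of 1: -1
image of cos x: -2cos x
image of sin x: -2sin x
the matrix is diagonal; its diagonal is (-1, -2, -2)
for a triangular matrix the eigenvalues are the diagonal entries, with algebraic multiplicity their repetition count

λ = -2 (multiplicity 2), λ = -1 (multiplicity 1)


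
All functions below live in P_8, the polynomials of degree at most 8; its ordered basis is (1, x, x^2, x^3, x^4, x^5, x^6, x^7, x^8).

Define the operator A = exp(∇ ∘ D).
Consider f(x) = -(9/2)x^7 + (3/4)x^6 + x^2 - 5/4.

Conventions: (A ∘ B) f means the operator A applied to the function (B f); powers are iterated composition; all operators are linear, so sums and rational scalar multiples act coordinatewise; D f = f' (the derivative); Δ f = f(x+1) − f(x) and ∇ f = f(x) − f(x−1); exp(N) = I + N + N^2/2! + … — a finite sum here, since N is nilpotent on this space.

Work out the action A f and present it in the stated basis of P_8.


order-1 term: -189x^5 + 495x^4 - 675x^3 + (1035/2)x^2 - (423/2)x + 38
order-2 term: -1890x^3 + 5805x^2 - 6885x + 5985/2
order-3 term: -3780x + 5760
the series for exp(∇ ∘ D) f terminates at order 3
exp(∇ ∘ D) f = -(9/2)x^7 + (3/4)x^6 - 189x^5 + 495x^4 - 2565x^3 + (12647/2)x^2 - (21753/2)x + 35157/4

the result is g(x) = -(9/2)x^7 + (3/4)x^6 - 189x^5 + 495x^4 - 2565x^3 + (12647/2)x^2 - (21753/2)x + 35157/4


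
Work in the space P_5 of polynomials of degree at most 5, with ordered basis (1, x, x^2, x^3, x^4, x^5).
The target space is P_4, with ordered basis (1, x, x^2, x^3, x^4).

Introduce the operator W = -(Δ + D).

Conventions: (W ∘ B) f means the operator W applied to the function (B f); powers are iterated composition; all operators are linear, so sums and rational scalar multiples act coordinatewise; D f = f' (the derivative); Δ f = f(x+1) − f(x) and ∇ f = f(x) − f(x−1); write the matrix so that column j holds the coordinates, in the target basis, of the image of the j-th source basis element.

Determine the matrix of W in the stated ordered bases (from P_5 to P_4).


image of 1: 0
image of x: -2
image of x^2: -4x - 1
image of x^3: -6x^2 - 3x - 1
image of x^4: -8x^3 - 6x^2 - 4x - 1
image of x^5: -10x^4 - 10x^3 - 10x^2 - 5x - 1
each image's coordinates form column j of the matrix

the matrix is [[0, -2, -1, -1, -1, -1]; [0, 0, -4, -3, -4, -5]; [0, 0, 0, -6, -6, -10]; [0, 0, 0, 0, -8, -10]; [0, 0, 0, 0, 0, -10]] (rows listed top to bottom)


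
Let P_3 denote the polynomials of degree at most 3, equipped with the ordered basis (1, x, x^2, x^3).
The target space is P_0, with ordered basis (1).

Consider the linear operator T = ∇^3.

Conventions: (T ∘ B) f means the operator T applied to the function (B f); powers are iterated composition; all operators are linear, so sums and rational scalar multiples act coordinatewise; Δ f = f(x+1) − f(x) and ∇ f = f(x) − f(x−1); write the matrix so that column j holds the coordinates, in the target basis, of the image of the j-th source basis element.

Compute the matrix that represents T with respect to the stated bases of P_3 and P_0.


the matrix is [[0, 0, 0, 6]] (rows listed top to bottom)

image of 1: 0
image of x: 0
image of x^2: 0
image of x^3: 6
each image's coordinates form column j of the matrix


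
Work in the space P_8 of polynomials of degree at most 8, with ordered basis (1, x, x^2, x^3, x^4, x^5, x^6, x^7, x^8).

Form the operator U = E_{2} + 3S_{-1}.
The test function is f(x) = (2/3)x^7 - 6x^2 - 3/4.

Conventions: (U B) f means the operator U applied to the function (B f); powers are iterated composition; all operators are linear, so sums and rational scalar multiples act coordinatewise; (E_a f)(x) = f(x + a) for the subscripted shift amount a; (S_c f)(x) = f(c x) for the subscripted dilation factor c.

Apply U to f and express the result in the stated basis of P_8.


g(x) = -(4/3)x^7 + (28/3)x^6 + 56x^5 + (560/3)x^4 + (1120/3)x^3 + 424x^2 + (824/3)x + 175/3

E_{2} f = (2/3)x^7 + (28/3)x^6 + 56x^5 + (560/3)x^4 + (1120/3)x^3 + 442x^2 + (824/3)x + 727/12
S_{-1} f = -(2/3)x^7 - 6x^2 - 3/4
(3S_{-1}) f = -2x^7 - 18x^2 - 9/4
(E_{2} + 3S_{-1}) f = -(4/3)x^7 + (28/3)x^6 + 56x^5 + (560/3)x^4 + (1120/3)x^3 + 424x^2 + (824/3)x + 175/3


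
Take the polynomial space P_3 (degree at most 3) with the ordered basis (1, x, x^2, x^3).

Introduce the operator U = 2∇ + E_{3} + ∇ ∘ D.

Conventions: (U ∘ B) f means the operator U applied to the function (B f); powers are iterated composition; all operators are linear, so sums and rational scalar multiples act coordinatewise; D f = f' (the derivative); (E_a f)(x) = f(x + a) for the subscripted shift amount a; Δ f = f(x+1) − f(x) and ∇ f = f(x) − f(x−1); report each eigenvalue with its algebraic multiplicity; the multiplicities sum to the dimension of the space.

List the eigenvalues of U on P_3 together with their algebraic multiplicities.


image of 1: 1
image of x: x + 5
image of x^2: x^2 + 10x + 9
image of x^3: x^3 + 15x^2 + 27x + 26
the matrix is upper triangular; its diagonal is (1, 1, 1, 1)
for a triangular matrix the eigenvalues are the diagonal entries, with algebraic multiplicity their repetition count

λ = 1 (multiplicity 4)


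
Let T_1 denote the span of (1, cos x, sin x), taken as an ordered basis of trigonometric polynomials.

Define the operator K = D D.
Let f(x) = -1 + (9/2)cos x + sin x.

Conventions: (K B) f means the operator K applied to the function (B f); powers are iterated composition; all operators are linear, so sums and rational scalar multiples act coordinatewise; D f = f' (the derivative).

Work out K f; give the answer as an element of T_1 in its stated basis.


D f = cos x - (9/2)sin x
D D f = -(9/2)cos x - sin x

the image equals g(x) = -(9/2)cos x - sin x


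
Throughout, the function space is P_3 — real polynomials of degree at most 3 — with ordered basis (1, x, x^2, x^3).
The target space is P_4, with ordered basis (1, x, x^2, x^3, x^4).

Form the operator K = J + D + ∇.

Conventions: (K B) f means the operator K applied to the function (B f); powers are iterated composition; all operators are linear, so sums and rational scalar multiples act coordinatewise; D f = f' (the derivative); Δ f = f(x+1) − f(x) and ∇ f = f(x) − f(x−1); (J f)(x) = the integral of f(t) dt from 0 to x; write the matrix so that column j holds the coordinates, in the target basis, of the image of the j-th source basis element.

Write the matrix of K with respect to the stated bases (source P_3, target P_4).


image of 1: x
image of x: (1/2)x^2 + 2
image of x^2: (1/3)x^3 + 4x - 1
image of x^3: (1/4)x^4 + 6x^2 - 3x + 1
each image's coordinates form column j of the matrix

the matrix is [[0, 2, -1, 1]; [1, 0, 4, -3]; [0, 1/2, 0, 6]; [0, 0, 1/3, 0]; [0, 0, 0, 1/4]] (rows listed top to bottom)


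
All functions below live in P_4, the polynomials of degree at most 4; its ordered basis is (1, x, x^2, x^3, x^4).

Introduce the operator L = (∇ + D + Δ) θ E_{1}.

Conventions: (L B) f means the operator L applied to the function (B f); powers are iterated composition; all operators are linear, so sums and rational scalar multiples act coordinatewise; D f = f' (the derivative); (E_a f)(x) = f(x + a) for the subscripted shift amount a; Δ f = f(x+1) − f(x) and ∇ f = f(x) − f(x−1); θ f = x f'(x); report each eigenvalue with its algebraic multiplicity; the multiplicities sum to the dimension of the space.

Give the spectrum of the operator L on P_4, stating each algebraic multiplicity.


λ = 0 (multiplicity 5)

image of 1: 0
image of x: 3
image of x^2: 12x + 6
image of x^3: 27x^2 + 36x + 15
image of x^4: 48x^3 + 108x^2 + 104x + 36
the matrix is upper triangular; its diagonal is (0, 0, 0, 0, 0)
for a triangular matrix the eigenvalues are the diagonal entries, with algebraic multiplicity their repetition count


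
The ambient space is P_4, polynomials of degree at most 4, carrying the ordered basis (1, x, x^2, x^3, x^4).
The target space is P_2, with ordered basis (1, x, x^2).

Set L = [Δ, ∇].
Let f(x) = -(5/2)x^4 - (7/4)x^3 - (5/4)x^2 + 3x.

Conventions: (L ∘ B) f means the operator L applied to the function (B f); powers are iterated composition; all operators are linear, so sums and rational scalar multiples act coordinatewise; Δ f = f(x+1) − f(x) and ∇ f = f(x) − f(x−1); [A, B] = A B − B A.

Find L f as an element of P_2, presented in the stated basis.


the result is g(x) = 0

∇ f = -10x^3 + (39/4)x^2 - (29/4)x + 5
Δ ∇ f = -30x^2 - (21/2)x - 15/2
Δ f = -10x^3 - (81/4)x^2 - (71/4)x - 5/2
∇ Δ f = -30x^2 - (21/2)x - 15/2
[Δ, ∇] f = 0


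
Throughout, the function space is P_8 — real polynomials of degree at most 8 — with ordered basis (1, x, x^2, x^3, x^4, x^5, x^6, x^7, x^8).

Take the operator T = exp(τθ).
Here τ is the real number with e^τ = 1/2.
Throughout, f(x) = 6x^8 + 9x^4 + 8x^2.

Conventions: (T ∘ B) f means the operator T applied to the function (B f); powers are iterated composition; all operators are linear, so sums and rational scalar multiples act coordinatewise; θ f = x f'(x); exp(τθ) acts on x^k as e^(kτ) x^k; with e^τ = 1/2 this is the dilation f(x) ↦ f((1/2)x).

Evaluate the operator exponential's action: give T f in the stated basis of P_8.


the result is g(x) = (3/128)x^8 + (9/16)x^4 + 2x^2

exp(τθ) x^k = e^(kτ) x^k; with e^τ = 1/2 this sends x^k to (1/2)^k x^k
x^2 ↦ 1/4 x^2
x^4 ↦ 1/16 x^4
x^8 ↦ 1/256 x^8
applying this coordinatewise to f: exp(τθ) f = (3/128)x^8 + (9/16)x^4 + 2x^2


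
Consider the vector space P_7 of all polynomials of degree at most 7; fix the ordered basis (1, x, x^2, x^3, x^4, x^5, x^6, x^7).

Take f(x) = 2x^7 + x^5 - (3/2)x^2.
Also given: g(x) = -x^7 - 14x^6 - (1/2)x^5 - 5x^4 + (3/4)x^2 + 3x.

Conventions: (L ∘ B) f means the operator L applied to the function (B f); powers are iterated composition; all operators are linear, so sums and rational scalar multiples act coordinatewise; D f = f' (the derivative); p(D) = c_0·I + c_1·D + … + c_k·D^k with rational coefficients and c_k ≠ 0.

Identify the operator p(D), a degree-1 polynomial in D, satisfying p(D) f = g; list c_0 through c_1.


D^0 f = 2x^7 + x^5 - (3/2)x^2
D^1 f = 14x^6 + 5x^4 - 3x
matching coefficients of g against c_0 f + c_1 Df + … from the top degree down determines the c_i
solution: c_0 = -1/2, c_1 = -1

p(D) = -(1/2)·I − D, i.e. c_0 = -1/2, c_1 = -1


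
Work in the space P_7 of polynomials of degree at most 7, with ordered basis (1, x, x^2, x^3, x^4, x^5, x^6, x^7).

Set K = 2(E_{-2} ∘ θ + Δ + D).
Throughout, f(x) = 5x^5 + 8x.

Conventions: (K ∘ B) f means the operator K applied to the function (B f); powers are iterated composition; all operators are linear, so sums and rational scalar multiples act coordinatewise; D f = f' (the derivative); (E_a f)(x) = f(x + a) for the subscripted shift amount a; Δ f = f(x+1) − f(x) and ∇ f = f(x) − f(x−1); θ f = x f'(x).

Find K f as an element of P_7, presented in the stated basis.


g(x) = 50x^5 - 400x^4 + 2100x^3 - 3900x^2 + 4066x - 1590

θ f = 25x^5 + 8x
E_{-2} θ f = 25x^5 - 250x^4 + 1000x^3 - 2000x^2 + 2008x - 816
Δ f = 25x^4 + 50x^3 + 50x^2 + 25x + 13
D f = 25x^4 + 8
(E_{-2} ∘ θ + Δ + D) f = 25x^5 - 200x^4 + 1050x^3 - 1950x^2 + 2033x - 795
(2(E_{-2} ∘ θ + Δ + D)) f = 50x^5 - 400x^4 + 2100x^3 - 3900x^2 + 4066x - 1590


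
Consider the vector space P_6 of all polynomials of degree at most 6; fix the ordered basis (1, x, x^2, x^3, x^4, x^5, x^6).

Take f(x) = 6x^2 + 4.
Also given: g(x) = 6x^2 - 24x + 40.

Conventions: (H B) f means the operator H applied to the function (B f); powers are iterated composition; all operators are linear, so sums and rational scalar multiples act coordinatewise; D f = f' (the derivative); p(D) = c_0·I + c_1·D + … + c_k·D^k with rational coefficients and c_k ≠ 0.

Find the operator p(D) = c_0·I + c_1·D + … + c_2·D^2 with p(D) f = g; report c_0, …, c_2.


D^0 f = 6x^2 + 4
D^1 f = 12x
D^2 f = 12
matching coefficients of g against c_0 f + c_1 Df + … from the top degree down determines the c_i
solution: c_0 = 1, c_1 = -2, c_2 = 3

p(D) = I − 2·D + 3·D^2, i.e. c_0 = 1, c_1 = -2, c_2 = 3


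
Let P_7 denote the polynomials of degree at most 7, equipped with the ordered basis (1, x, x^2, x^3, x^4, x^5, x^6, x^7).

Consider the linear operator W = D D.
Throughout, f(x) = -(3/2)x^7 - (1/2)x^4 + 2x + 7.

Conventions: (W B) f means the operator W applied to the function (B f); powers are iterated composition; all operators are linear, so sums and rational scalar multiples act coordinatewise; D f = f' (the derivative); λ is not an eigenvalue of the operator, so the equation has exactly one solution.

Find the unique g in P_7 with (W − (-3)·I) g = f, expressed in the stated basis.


write g with unknown coordinates in the stated basis and equate coefficients in (W − (-3)·I) g = f
solving from the highest basis element down gives g = -(1/2)x^7 + 7x^5 - (1/6)x^4 - (140/3)x^3 + (2/3)x^2 + 94x + 17/9
check: W g = -21x^5 + 140x^3 - 2x^2 - 280x + 4/3
so W g − (-3)·g = -(3/2)x^7 - (1/2)x^4 + 2x + 7 = f ✓

the image equals g(x) = -(1/2)x^7 + 7x^5 - (1/6)x^4 - (140/3)x^3 + (2/3)x^2 + 94x + 17/9


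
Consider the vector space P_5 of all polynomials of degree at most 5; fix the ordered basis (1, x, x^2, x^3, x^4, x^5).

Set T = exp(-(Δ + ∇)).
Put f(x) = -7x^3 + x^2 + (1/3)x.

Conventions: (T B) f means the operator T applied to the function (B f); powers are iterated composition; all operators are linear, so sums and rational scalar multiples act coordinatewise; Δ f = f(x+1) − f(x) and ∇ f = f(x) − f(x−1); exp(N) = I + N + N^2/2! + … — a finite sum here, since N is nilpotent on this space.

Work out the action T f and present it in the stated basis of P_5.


g(x) = -7x^3 + 43x^2 - (263/3)x + 220/3

order-1 term: 42x^2 - 4x + 40/3
order-2 term: -84x + 4
order-3 term: 56
the series for exp(-(Δ + ∇)) f terminates at order 3
exp(-(Δ + ∇)) f = -7x^3 + 43x^2 - (263/3)x + 220/3


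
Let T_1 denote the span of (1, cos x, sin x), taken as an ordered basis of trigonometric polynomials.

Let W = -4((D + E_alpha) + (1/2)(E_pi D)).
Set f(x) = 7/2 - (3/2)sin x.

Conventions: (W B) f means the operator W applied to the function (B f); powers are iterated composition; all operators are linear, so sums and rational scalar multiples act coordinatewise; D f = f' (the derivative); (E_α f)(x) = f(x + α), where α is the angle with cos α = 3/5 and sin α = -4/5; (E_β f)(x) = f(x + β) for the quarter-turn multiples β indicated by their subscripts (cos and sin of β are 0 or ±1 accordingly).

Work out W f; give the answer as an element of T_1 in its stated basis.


g(x) = -14 - (9/5)cos x + (18/5)sin x

D f = -(3/2)cos x
E_alpha f = 7/2 + (6/5)cos x - (9/10)sin x
(D + E_alpha) f = 7/2 - (3/10)cos x - (9/10)sin x
D f = -(3/2)cos x
E_pi D f = (3/2)cos x
((1/2)(E_pi D)) f = (3/4)cos x
((D + E_alpha) + (1/2)(E_pi D)) f = 7/2 + (9/20)cos x - (9/10)sin x
(-4((D + E_alpha) + (1/2)(E_pi D))) f = -14 - (9/5)cos x + (18/5)sin x


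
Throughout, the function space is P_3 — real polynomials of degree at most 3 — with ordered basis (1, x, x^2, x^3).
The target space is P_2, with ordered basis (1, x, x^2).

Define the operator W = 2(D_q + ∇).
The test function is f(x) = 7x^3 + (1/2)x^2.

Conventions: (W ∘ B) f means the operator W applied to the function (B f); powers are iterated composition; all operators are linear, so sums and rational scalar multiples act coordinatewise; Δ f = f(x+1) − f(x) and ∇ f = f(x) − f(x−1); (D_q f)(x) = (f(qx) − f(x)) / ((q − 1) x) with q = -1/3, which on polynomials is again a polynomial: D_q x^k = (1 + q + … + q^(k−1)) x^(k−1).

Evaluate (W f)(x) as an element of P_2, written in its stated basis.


g(x) = (476/9)x^2 - (118/3)x + 13

D_q f = (49/9)x^2 + (1/3)x
∇ f = 21x^2 - 20x + 13/2
(D_q + ∇) f = (238/9)x^2 - (59/3)x + 13/2
(2(D_q + ∇)) f = (476/9)x^2 - (118/3)x + 13


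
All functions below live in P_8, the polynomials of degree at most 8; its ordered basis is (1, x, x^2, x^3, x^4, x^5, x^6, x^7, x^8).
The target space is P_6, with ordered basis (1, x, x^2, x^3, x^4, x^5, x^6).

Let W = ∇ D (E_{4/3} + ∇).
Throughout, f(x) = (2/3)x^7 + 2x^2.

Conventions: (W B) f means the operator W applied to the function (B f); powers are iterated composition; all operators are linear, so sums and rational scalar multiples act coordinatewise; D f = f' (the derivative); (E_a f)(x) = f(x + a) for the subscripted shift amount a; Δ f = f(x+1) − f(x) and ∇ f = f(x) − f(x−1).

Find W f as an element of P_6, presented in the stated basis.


E_{4/3} f = (2/3)x^7 + (56/9)x^6 + (224/9)x^5 + (4480/81)x^4 + (17920/243)x^3 + (14822/243)x^2 + (69008/2187)x + 56096/6561
∇ f = (14/3)x^6 - 14x^5 + (70/3)x^4 - (70/3)x^3 + 14x^2 - (2/3)x - 4/3
(E_{4/3} + ∇) f = (2/3)x^7 + (98/9)x^6 + (98/9)x^5 + (6370/81)x^4 + (12250/243)x^3 + (18224/243)x^2 + (67550/2187)x + 47348/6561
D (E_{4/3} + ∇) f = (14/3)x^6 + (196/3)x^5 + (490/9)x^4 + (25480/81)x^3 + (12250/81)x^2 + (36448/243)x + 67550/2187
∇ D (E_{4/3} + ∇) f = 28x^5 + (770/3)x^4 - (3080/9)x^3 + (32410/27)x^2 - (58492/81)x + 77650/243

g(x) = 28x^5 + (770/3)x^4 - (3080/9)x^3 + (32410/27)x^2 - (58492/81)x + 77650/243
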